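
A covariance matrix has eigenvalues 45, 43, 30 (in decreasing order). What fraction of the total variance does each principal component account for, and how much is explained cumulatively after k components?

Step 1 — total variance = trace(Sigma) = Σ λ_i = 45 + 43 + 30 = 118.

Step 2 — fraction explained by component i = λ_i / Σ λ:
  PC1: 45/118 = 0.3814
  PC2: 43/118 = 0.3644
  PC3: 30/118 = 0.2542

Step 3 — cumulative fraction after k components = (λ_1 + ... + λ_k) / Σ λ:
  k = 1: 45/118 = 0.3814
  k = 2: (45 + 43)/118 = 88/118 = 0.7458
  k = 3: (45 + 43 + 30)/118 = 118/118 = 1

Summary (fraction, with percent):

explained: PC1 0.3814 (38.14%), PC2 0.3644 (36.44%), PC3 0.2542 (25.42%);  cumulative: 0.3814, 0.7458, 1


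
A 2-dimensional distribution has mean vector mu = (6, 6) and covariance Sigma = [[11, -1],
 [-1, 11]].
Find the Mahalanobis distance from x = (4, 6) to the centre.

Step 1 — centre the observation: (x - mu) = (-2, 0).

Step 2 — invert Sigma. det(Sigma) = 11·11 - (-1)² = 120.
  Sigma^{-1} = (1/det) · [[d, -b], [-b, a]] = [[0.0917, 0.0083],
 [0.0083, 0.0917]].

Step 3 — form the quadratic (x - mu)^T · Sigma^{-1} · (x - mu):
  Sigma^{-1} · (x - mu) = (-0.1833, -0.0167).
  (x - mu)^T · [Sigma^{-1} · (x - mu)] = (-2)·(-0.1833) + (0)·(-0.0167) = 0.3667.

Step 4 — take square root: d = √(0.3667) ≈ 0.6055.

d(x, mu) = √(0.3667) ≈ 0.6055


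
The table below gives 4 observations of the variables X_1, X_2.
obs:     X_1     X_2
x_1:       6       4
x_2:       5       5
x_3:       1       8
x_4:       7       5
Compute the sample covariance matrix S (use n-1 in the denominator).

Step 1 — column means:
  mean(X_1) = (6 + 5 + 1 + 7) / 4 = 19/4 = 4.75
  mean(X_2) = (4 + 5 + 8 + 5) / 4 = 22/4 = 5.5

Step 2 — sample covariance S[i,j] = (1/(n-1)) · Σ_k (x_{k,i} - mean_i) · (x_{k,j} - mean_j), with n-1 = 3.
  S[X_1,X_1] = ((1.25)·(1.25) + (0.25)·(0.25) + (-3.75)·(-3.75) + (2.25)·(2.25)) / 3 = 20.75/3 = 6.9167
  S[X_1,X_2] = ((1.25)·(-1.5) + (0.25)·(-0.5) + (-3.75)·(2.5) + (2.25)·(-0.5)) / 3 = -12.5/3 = -4.1667
  S[X_2,X_2] = ((-1.5)·(-1.5) + (-0.5)·(-0.5) + (2.5)·(2.5) + (-0.5)·(-0.5)) / 3 = 9/3 = 3

S is symmetric (S[j,i] = S[i,j]). Assembling:

S = [[6.9167, -4.1667],
 [-4.1667, 3]]


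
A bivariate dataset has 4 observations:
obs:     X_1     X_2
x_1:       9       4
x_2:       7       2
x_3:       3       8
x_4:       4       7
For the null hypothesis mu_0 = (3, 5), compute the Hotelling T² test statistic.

Step 1 — sample mean vector:
  mean(X_1) = (9 + 7 + 3 + 4) / 4 = 23/4 = 5.75
  mean(X_2) = (4 + 2 + 8 + 7) / 4 = 21/4 = 5.25
  x̄ = (5.75, 5.25),  deviation x̄ - mu_0 = (5.75, 5.25) - (3, 5) = (2.75, 0.25).

Step 2 — sample covariance matrix, S[i,j] = (1/(n-1)) · Σ_k (x_{k,i} - mean_i) · (x_{k,j} - mean_j), divisor n-1 = 3:
  S[X_1,X_1] = ((3.25)·(3.25) + (1.25)·(1.25) + (-2.75)·(-2.75) + (-1.75)·(-1.75)) / 3 = 22.75/3 = 7.5833
  S[X_1,X_2] = ((3.25)·(-1.25) + (1.25)·(-3.25) + (-2.75)·(2.75) + (-1.75)·(1.75)) / 3 = -18.75/3 = -6.25
  S[X_2,X_2] = ((-1.25)·(-1.25) + (-3.25)·(-3.25) + (2.75)·(2.75) + (1.75)·(1.75)) / 3 = 22.75/3 = 7.5833
  S = [[7.5833, -6.25],
 [-6.25, 7.5833]].

Step 3 — invert S. det(S) = 7.5833·7.5833 - (-6.25)² = 18.4444.
  S^{-1} = (1/det) · [[d, -b], [-b, a]] = [[0.4111, 0.3389],
 [0.3389, 0.4111]].

Step 4 — quadratic form (x̄ - mu_0)^T · S^{-1} · (x̄ - mu_0):
  S^{-1} · (x̄ - mu_0) = (1.2154, 1.0346),
  (x̄ - mu_0)^T · [...] = (2.75)·(1.2154) + (0.25)·(1.0346) = 3.6009.

Step 5 — scale by n: T² = 4 · 3.6009 = 14.4036.

T² ≈ 14.4036


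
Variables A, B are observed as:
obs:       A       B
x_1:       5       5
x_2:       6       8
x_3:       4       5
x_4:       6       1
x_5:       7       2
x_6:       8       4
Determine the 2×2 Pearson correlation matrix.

Step 1 — column means:
  mean(A) = (5 + 6 + 4 + 6 + 7 + 8) / 6 = 36/6 = 6
  mean(B) = (5 + 8 + 5 + 1 + 2 + 4) / 6 = 25/6 = 4.1667

Step 2 — sample variances and covariances s[i,j] = (1/(n-1)) · Σ_k (x_{k,i} - mean_i) · (x_{k,j} - mean_j), with n-1 = 5:
  s[A,A] = ((-1)·(-1) + (0)·(0) + (-2)·(-2) + (0)·(0) + (1)·(1) + (2)·(2)) / 5 = 10/5 = 2
  s[A,B] = ((-1)·(0.8333) + (0)·(3.8333) + (-2)·(0.8333) + (0)·(-3.1667) + (1)·(-2.1667) + (2)·(-0.1667)) / 5 = -5/5 = -1
  s[B,B] = ((0.8333)·(0.8333) + (3.8333)·(3.8333) + (0.8333)·(0.8333) + (-3.1667)·(-3.1667) + (-2.1667)·(-2.1667) + (-0.1667)·(-0.1667)) / 5 = 30.8333/5 = 6.1667
  Sample standard deviations s_i = √(s[i,i]):
  s(A) = √(2) = 1.4142
  s(B) = √(6.1667) = 2.4833

Step 3 — r_{ij} = s_{ij} / (s_i · s_j):
  r[A,A] = 1 (diagonal).
  r[A,B] = -1 / (1.4142 · 2.4833) = -1 / 3.5119 = -0.2847
  r[B,B] = 1 (diagonal).

R is symmetric with unit diagonal. Assembling:

R = [[1, -0.2847],
 [-0.2847, 1]]


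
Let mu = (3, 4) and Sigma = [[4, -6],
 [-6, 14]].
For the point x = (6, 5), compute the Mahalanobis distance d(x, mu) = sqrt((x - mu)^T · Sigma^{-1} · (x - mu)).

Step 1 — centre the observation: (x - mu) = (3, 1).

Step 2 — invert Sigma. det(Sigma) = 4·14 - (-6)² = 20.
  Sigma^{-1} = (1/det) · [[d, -b], [-b, a]] = [[0.7, 0.3],
 [0.3, 0.2]].

Step 3 — form the quadratic (x - mu)^T · Sigma^{-1} · (x - mu):
  Sigma^{-1} · (x - mu) = (2.4, 1.1).
  (x - mu)^T · [Sigma^{-1} · (x - mu)] = (3)·(2.4) + (1)·(1.1) = 8.3.

Step 4 — take square root: d = √(8.3) ≈ 2.881.

d(x, mu) = √(8.3) ≈ 2.881


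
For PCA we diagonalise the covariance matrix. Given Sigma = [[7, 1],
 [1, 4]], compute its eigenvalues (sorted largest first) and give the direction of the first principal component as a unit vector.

Step 1 — characteristic polynomial of 2×2 Sigma:
  det(Sigma - λI) = λ² - trace · λ + det = 0.
  trace = 7 + 4 = 11, det = 7·4 - (1)² = 27.
Step 2 — discriminant:
  Δ = trace² - 4·det = 121 - 108 = 13.
Step 3 — eigenvalues:
  λ = (trace ± √Δ)/2 = (11 ± 3.6056)/2,
  λ_1 = 7.3028,  λ_2 = 3.6972.

Step 4 — unit eigenvector for λ_1: solve (Sigma - λ_1 I)v = 0. First row:
  (7 - 7.3028)·v_x + (1)·v_y = 0, i.e. (-0.3028)·v_x + (1)·v_y = 0,
  so v ∝ (b, λ_1 - a) = (1, 0.3028) = u.
  ||u|| = √((1)² + (0.3028)²) = √(1.0917) ≈ 1.0448,
  v_1 = u/||u|| ≈ (0.9571, 0.2898) (||v_1|| = 1).

λ_1 = 7.3028,  λ_2 = 3.6972;  v_1 ≈ (0.9571, 0.2898)


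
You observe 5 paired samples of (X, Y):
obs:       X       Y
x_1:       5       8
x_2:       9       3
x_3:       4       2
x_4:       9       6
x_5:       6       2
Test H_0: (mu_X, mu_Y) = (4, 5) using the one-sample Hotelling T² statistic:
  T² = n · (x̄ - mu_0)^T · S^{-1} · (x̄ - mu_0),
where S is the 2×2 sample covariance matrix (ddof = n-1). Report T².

Step 1 — sample mean vector:
  mean(X) = (5 + 9 + 4 + 9 + 6) / 5 = 33/5 = 6.6
  mean(Y) = (8 + 3 + 2 + 6 + 2) / 5 = 21/5 = 4.2
  x̄ = (6.6, 4.2),  deviation x̄ - mu_0 = (6.6, 4.2) - (4, 5) = (2.6, -0.8).

Step 2 — sample covariance matrix, S[i,j] = (1/(n-1)) · Σ_k (x_{k,i} - mean_i) · (x_{k,j} - mean_j), divisor n-1 = 4:
  S[X,X] = ((-1.6)·(-1.6) + (2.4)·(2.4) + (-2.6)·(-2.6) + (2.4)·(2.4) + (-0.6)·(-0.6)) / 4 = 21.2/4 = 5.3
  S[X,Y] = ((-1.6)·(3.8) + (2.4)·(-1.2) + (-2.6)·(-2.2) + (2.4)·(1.8) + (-0.6)·(-2.2)) / 4 = 2.4/4 = 0.6
  S[Y,Y] = ((3.8)·(3.8) + (-1.2)·(-1.2) + (-2.2)·(-2.2) + (1.8)·(1.8) + (-2.2)·(-2.2)) / 4 = 28.8/4 = 7.2
  S = [[5.3, 0.6],
 [0.6, 7.2]].

Step 3 — invert S. det(S) = 5.3·7.2 - (0.6)² = 37.8.
  S^{-1} = (1/det) · [[d, -b], [-b, a]] = [[0.1905, -0.0159],
 [-0.0159, 0.1402]].

Step 4 — quadratic form (x̄ - mu_0)^T · S^{-1} · (x̄ - mu_0):
  S^{-1} · (x̄ - mu_0) = (0.5079, -0.1534),
  (x̄ - mu_0)^T · [...] = (2.6)·(0.5079) + (-0.8)·(-0.1534) = 1.4434.

Step 5 — scale by n: T² = 5 · 1.4434 = 7.2169.

T² ≈ 7.2169


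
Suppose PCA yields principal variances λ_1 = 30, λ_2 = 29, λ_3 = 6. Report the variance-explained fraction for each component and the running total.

Step 1 — total variance = trace(Sigma) = Σ λ_i = 30 + 29 + 6 = 65.

Step 2 — fraction explained by component i = λ_i / Σ λ:
  PC1: 30/65 = 0.4615
  PC2: 29/65 = 0.4462
  PC3: 6/65 = 0.0923

Step 3 — cumulative fraction after k components = (λ_1 + ... + λ_k) / Σ λ:
  k = 1: 30/65 = 0.4615
  k = 2: (30 + 29)/65 = 59/65 = 0.9077
  k = 3: (30 + 29 + 6)/65 = 65/65 = 1

Summary (fraction, with percent):

explained: PC1 0.4615 (46.15%), PC2 0.4462 (44.62%), PC3 0.0923 (9.23%);  cumulative: 0.4615, 0.9077, 1


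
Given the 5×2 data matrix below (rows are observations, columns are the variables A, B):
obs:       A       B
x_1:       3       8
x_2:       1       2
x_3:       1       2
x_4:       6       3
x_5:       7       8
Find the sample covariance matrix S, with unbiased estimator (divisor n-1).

Step 1 — column means:
  mean(A) = (3 + 1 + 1 + 6 + 7) / 5 = 18/5 = 3.6
  mean(B) = (8 + 2 + 2 + 3 + 8) / 5 = 23/5 = 4.6

Step 2 — sample covariance S[i,j] = (1/(n-1)) · Σ_k (x_{k,i} - mean_i) · (x_{k,j} - mean_j), with n-1 = 4.
  S[A,A] = ((-0.6)·(-0.6) + (-2.6)·(-2.6) + (-2.6)·(-2.6) + (2.4)·(2.4) + (3.4)·(3.4)) / 4 = 31.2/4 = 7.8
  S[A,B] = ((-0.6)·(3.4) + (-2.6)·(-2.6) + (-2.6)·(-2.6) + (2.4)·(-1.6) + (3.4)·(3.4)) / 4 = 19.2/4 = 4.8
  S[B,B] = ((3.4)·(3.4) + (-2.6)·(-2.6) + (-2.6)·(-2.6) + (-1.6)·(-1.6) + (3.4)·(3.4)) / 4 = 39.2/4 = 9.8

S is symmetric (S[j,i] = S[i,j]). Assembling:

S = [[7.8, 4.8],
 [4.8, 9.8]]


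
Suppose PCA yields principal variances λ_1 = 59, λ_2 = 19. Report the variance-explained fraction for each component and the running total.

Step 1 — total variance = trace(Sigma) = Σ λ_i = 59 + 19 = 78.

Step 2 — fraction explained by component i = λ_i / Σ λ:
  PC1: 59/78 = 0.7564
  PC2: 19/78 = 0.2436

Step 3 — cumulative fraction after k components = (λ_1 + ... + λ_k) / Σ λ:
  k = 1: 59/78 = 0.7564
  k = 2: (59 + 19)/78 = 78/78 = 1

Summary (fraction, with percent):

explained: PC1 0.7564 (75.64%), PC2 0.2436 (24.36%);  cumulative: 0.7564, 1


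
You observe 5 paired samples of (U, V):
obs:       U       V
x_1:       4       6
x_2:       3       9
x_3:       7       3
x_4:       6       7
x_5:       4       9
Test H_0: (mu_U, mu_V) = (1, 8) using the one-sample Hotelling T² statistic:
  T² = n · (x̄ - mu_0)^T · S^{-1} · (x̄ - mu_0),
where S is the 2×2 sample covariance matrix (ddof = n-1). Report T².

Step 1 — sample mean vector:
  mean(U) = (4 + 3 + 7 + 6 + 4) / 5 = 24/5 = 4.8
  mean(V) = (6 + 9 + 3 + 7 + 9) / 5 = 34/5 = 6.8
  x̄ = (4.8, 6.8),  deviation x̄ - mu_0 = (4.8, 6.8) - (1, 8) = (3.8, -1.2).

Step 2 — sample covariance matrix, S[i,j] = (1/(n-1)) · Σ_k (x_{k,i} - mean_i) · (x_{k,j} - mean_j), divisor n-1 = 4:
  S[U,U] = ((-0.8)·(-0.8) + (-1.8)·(-1.8) + (2.2)·(2.2) + (1.2)·(1.2) + (-0.8)·(-0.8)) / 4 = 10.8/4 = 2.7
  S[U,V] = ((-0.8)·(-0.8) + (-1.8)·(2.2) + (2.2)·(-3.8) + (1.2)·(0.2) + (-0.8)·(2.2)) / 4 = -13.2/4 = -3.3
  S[V,V] = ((-0.8)·(-0.8) + (2.2)·(2.2) + (-3.8)·(-3.8) + (0.2)·(0.2) + (2.2)·(2.2)) / 4 = 24.8/4 = 6.2
  S = [[2.7, -3.3],
 [-3.3, 6.2]].

Step 3 — invert S. det(S) = 2.7·6.2 - (-3.3)² = 5.85.
  S^{-1} = (1/det) · [[d, -b], [-b, a]] = [[1.0598, 0.5641],
 [0.5641, 0.4615]].

Step 4 — quadratic form (x̄ - mu_0)^T · S^{-1} · (x̄ - mu_0):
  S^{-1} · (x̄ - mu_0) = (3.3504, 1.5897),
  (x̄ - mu_0)^T · [...] = (3.8)·(3.3504) + (-1.2)·(1.5897) = 10.8239.

Step 5 — scale by n: T² = 5 · 10.8239 = 54.1197.

T² ≈ 54.1197


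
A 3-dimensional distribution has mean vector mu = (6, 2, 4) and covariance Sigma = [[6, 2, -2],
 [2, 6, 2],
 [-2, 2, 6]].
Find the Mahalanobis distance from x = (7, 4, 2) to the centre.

Step 1 — centre the observation: (x - mu) = (1, 2, -2).

Step 2 — invert Sigma (cofactor / det for 3×3, or solve directly):
  Sigma^{-1} = [[0.25, -0.125, 0.125],
 [-0.125, 0.25, -0.125],
 [0.125, -0.125, 0.25]].

Step 3 — form the quadratic (x - mu)^T · Sigma^{-1} · (x - mu):
  Sigma^{-1} · (x - mu) = (-0.25, 0.625, -0.625).
  (x - mu)^T · [Sigma^{-1} · (x - mu)] = (1)·(-0.25) + (2)·(0.625) + (-2)·(-0.625) = 2.25.

Step 4 — take square root: d = √(2.25) ≈ 1.5.

d(x, mu) = √(2.25) ≈ 1.5


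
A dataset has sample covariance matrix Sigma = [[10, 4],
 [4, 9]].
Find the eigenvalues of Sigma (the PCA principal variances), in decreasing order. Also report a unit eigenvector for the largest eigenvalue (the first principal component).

Step 1 — characteristic polynomial of 2×2 Sigma:
  det(Sigma - λI) = λ² - trace · λ + det = 0.
  trace = 10 + 9 = 19, det = 10·9 - (4)² = 74.
Step 2 — discriminant:
  Δ = trace² - 4·det = 361 - 296 = 65.
Step 3 — eigenvalues:
  λ = (trace ± √Δ)/2 = (19 ± 8.0623)/2,
  λ_1 = 13.5311,  λ_2 = 5.4689.

Step 4 — unit eigenvector for λ_1: solve (Sigma - λ_1 I)v = 0. First row:
  (10 - 13.5311)·v_x + (4)·v_y = 0, i.e. (-3.5311)·v_x + (4)·v_y = 0,
  so v ∝ (b, λ_1 - a) = (4, 3.5311) = u.
  ||u|| = √((4)² + (3.5311)²) = √(28.4689) ≈ 5.3356,
  v_1 = u/||u|| ≈ (0.7497, 0.6618) (||v_1|| = 1).

λ_1 = 13.5311,  λ_2 = 5.4689;  v_1 ≈ (0.7497, 0.6618)


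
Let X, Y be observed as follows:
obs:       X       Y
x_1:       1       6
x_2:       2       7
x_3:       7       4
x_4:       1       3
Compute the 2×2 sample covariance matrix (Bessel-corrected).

Step 1 — column means:
  mean(X) = (1 + 2 + 7 + 1) / 4 = 11/4 = 2.75
  mean(Y) = (6 + 7 + 4 + 3) / 4 = 20/4 = 5

Step 2 — sample covariance S[i,j] = (1/(n-1)) · Σ_k (x_{k,i} - mean_i) · (x_{k,j} - mean_j), with n-1 = 3.
  S[X,X] = ((-1.75)·(-1.75) + (-0.75)·(-0.75) + (4.25)·(4.25) + (-1.75)·(-1.75)) / 3 = 24.75/3 = 8.25
  S[X,Y] = ((-1.75)·(1) + (-0.75)·(2) + (4.25)·(-1) + (-1.75)·(-2)) / 3 = -4/3 = -1.3333
  S[Y,Y] = ((1)·(1) + (2)·(2) + (-1)·(-1) + (-2)·(-2)) / 3 = 10/3 = 3.3333

S is symmetric (S[j,i] = S[i,j]). Assembling:

S = [[8.25, -1.3333],
 [-1.3333, 3.3333]]


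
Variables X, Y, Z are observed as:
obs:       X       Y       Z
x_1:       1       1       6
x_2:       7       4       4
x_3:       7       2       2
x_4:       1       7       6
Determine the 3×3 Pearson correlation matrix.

Step 1 — column means:
  mean(X) = (1 + 7 + 7 + 1) / 4 = 16/4 = 4
  mean(Y) = (1 + 4 + 2 + 7) / 4 = 14/4 = 3.5
  mean(Z) = (6 + 4 + 2 + 6) / 4 = 18/4 = 4.5

Step 2 — sample variances and covariances s[i,j] = (1/(n-1)) · Σ_k (x_{k,i} - mean_i) · (x_{k,j} - mean_j), with n-1 = 3:
  s[X,X] = ((-3)·(-3) + (3)·(3) + (3)·(3) + (-3)·(-3)) / 3 = 36/3 = 12
  s[X,Y] = ((-3)·(-2.5) + (3)·(0.5) + (3)·(-1.5) + (-3)·(3.5)) / 3 = -6/3 = -2
  s[X,Z] = ((-3)·(1.5) + (3)·(-0.5) + (3)·(-2.5) + (-3)·(1.5)) / 3 = -18/3 = -6
  s[Y,Y] = ((-2.5)·(-2.5) + (0.5)·(0.5) + (-1.5)·(-1.5) + (3.5)·(3.5)) / 3 = 21/3 = 7
  s[Y,Z] = ((-2.5)·(1.5) + (0.5)·(-0.5) + (-1.5)·(-2.5) + (3.5)·(1.5)) / 3 = 5/3 = 1.6667
  s[Z,Z] = ((1.5)·(1.5) + (-0.5)·(-0.5) + (-2.5)·(-2.5) + (1.5)·(1.5)) / 3 = 11/3 = 3.6667
  Sample standard deviations s_i = √(s[i,i]):
  s(X) = √(12) = 3.4641
  s(Y) = √(7) = 2.6458
  s(Z) = √(3.6667) = 1.9149

Step 3 — r_{ij} = s_{ij} / (s_i · s_j):
  r[X,X] = 1 (diagonal).
  r[X,Y] = -2 / (3.4641 · 2.6458) = -2 / 9.1652 = -0.2182
  r[X,Z] = -6 / (3.4641 · 1.9149) = -6 / 6.6332 = -0.9045
  r[Y,Y] = 1 (diagonal).
  r[Y,Z] = 1.6667 / (2.6458 · 1.9149) = 1.6667 / 5.0662 = 0.329
  r[Z,Z] = 1 (diagonal).

R is symmetric with unit diagonal. Assembling:

R = [[1, -0.2182, -0.9045],
 [-0.2182, 1, 0.329],
 [-0.9045, 0.329, 1]]


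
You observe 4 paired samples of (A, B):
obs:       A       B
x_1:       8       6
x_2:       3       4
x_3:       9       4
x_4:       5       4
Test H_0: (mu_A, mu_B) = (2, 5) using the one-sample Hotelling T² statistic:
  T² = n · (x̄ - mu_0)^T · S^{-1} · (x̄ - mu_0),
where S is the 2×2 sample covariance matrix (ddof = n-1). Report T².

Step 1 — sample mean vector:
  mean(A) = (8 + 3 + 9 + 5) / 4 = 25/4 = 6.25
  mean(B) = (6 + 4 + 4 + 4) / 4 = 18/4 = 4.5
  x̄ = (6.25, 4.5),  deviation x̄ - mu_0 = (6.25, 4.5) - (2, 5) = (4.25, -0.5).

Step 2 — sample covariance matrix, S[i,j] = (1/(n-1)) · Σ_k (x_{k,i} - mean_i) · (x_{k,j} - mean_j), divisor n-1 = 3:
  S[A,A] = ((1.75)·(1.75) + (-3.25)·(-3.25) + (2.75)·(2.75) + (-1.25)·(-1.25)) / 3 = 22.75/3 = 7.5833
  S[A,B] = ((1.75)·(1.5) + (-3.25)·(-0.5) + (2.75)·(-0.5) + (-1.25)·(-0.5)) / 3 = 3.5/3 = 1.1667
  S[B,B] = ((1.5)·(1.5) + (-0.5)·(-0.5) + (-0.5)·(-0.5) + (-0.5)·(-0.5)) / 3 = 3/3 = 1
  S = [[7.5833, 1.1667],
 [1.1667, 1]].

Step 3 — invert S. det(S) = 7.5833·1 - (1.1667)² = 6.2222.
  S^{-1} = (1/det) · [[d, -b], [-b, a]] = [[0.1607, -0.1875],
 [-0.1875, 1.2187]].

Step 4 — quadratic form (x̄ - mu_0)^T · S^{-1} · (x̄ - mu_0):
  S^{-1} · (x̄ - mu_0) = (0.7768, -1.4062),
  (x̄ - mu_0)^T · [...] = (4.25)·(0.7768) + (-0.5)·(-1.4062) = 4.0045.

Step 5 — scale by n: T² = 4 · 4.0045 = 16.0179.

T² ≈ 16.0179


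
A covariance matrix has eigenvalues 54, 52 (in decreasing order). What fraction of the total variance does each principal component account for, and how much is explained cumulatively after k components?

Step 1 — total variance = trace(Sigma) = Σ λ_i = 54 + 52 = 106.

Step 2 — fraction explained by component i = λ_i / Σ λ:
  PC1: 54/106 = 0.5094
  PC2: 52/106 = 0.4906

Step 3 — cumulative fraction after k components = (λ_1 + ... + λ_k) / Σ λ:
  k = 1: 54/106 = 0.5094
  k = 2: (54 + 52)/106 = 106/106 = 1

Summary (fraction, with percent):

explained: PC1 0.5094 (50.94%), PC2 0.4906 (49.06%);  cumulative: 0.5094, 1


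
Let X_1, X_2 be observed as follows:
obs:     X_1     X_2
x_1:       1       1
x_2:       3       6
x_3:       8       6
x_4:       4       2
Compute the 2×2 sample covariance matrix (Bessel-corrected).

Step 1 — column means:
  mean(X_1) = (1 + 3 + 8 + 4) / 4 = 16/4 = 4
  mean(X_2) = (1 + 6 + 6 + 2) / 4 = 15/4 = 3.75

Step 2 — sample covariance S[i,j] = (1/(n-1)) · Σ_k (x_{k,i} - mean_i) · (x_{k,j} - mean_j), with n-1 = 3.
  S[X_1,X_1] = ((-3)·(-3) + (-1)·(-1) + (4)·(4) + (0)·(0)) / 3 = 26/3 = 8.6667
  S[X_1,X_2] = ((-3)·(-2.75) + (-1)·(2.25) + (4)·(2.25) + (0)·(-1.75)) / 3 = 15/3 = 5
  S[X_2,X_2] = ((-2.75)·(-2.75) + (2.25)·(2.25) + (2.25)·(2.25) + (-1.75)·(-1.75)) / 3 = 20.75/3 = 6.9167

S is symmetric (S[j,i] = S[i,j]). Assembling:

S = [[8.6667, 5],
 [5, 6.9167]]


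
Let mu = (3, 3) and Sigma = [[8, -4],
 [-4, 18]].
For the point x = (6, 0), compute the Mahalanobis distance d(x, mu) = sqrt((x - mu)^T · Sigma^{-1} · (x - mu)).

Step 1 — centre the observation: (x - mu) = (3, -3).

Step 2 — invert Sigma. det(Sigma) = 8·18 - (-4)² = 128.
  Sigma^{-1} = (1/det) · [[d, -b], [-b, a]] = [[0.1406, 0.0312],
 [0.0312, 0.0625]].

Step 3 — form the quadratic (x - mu)^T · Sigma^{-1} · (x - mu):
  Sigma^{-1} · (x - mu) = (0.3281, -0.0938).
  (x - mu)^T · [Sigma^{-1} · (x - mu)] = (3)·(0.3281) + (-3)·(-0.0938) = 1.2656.

Step 4 — take square root: d = √(1.2656) ≈ 1.125.

d(x, mu) = √(1.2656) ≈ 1.125


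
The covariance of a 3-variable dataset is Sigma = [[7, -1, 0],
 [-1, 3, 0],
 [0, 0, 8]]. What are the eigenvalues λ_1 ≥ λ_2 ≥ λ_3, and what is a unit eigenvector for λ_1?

Step 1 — characteristic polynomial p(λ) = det(λI - Sigma) = λ³ - tr·λ² + c_1·λ - det, where tr = trace, c_1 = sum of the principal 2×2 minors, det = det(Sigma):
  tr = 7 + 3 + 8 = 18,
  c_1 = (7·3 - (-1)²) + (7·8 - (0)²) + (3·8 - (0)²) = 20 + 56 + 24 = 100,
  det = 7·(3·8 - (0)²) - (-1)·((-1)·8 - (0)·(0)) + (0)·((-1)·(0) - 3·(0)) = 7·(24) - (-1)·(-8) + (0)·(0) = 160.
  So p(λ) = λ³ - 18λ² + 100λ - 160.
Step 2 — look for an integer root (rational root theorem: any rational root is an integer divisor of 160). Testing λ = 8:
  p(8) = 512 - 1152 + 800 - 160 = 0  ✓
  Dividing out (λ - 8): p(λ) = (λ - 8)(λ² - 10λ + 20).
Step 3 — remaining eigenvalues from the quadratic λ² - 10λ + 20 = 0:
  Δ = 10² - 4·20 = 100 - 80 = 20,  λ = (10 ± √20)/2 = (10 ± 4.4721)/2 ≈ 7.2361 or 2.7639.
  Sorted: λ_1 = 8,  λ_2 = 7.2361,  λ_3 = 2.7639  (check: sum = 18 = tr ✓).

Step 4 — unit eigenvector for λ_1 = 8: v spans the null space of (Sigma - λ_1 I), whose rows are
  r_1 = (-1, -1, 0),  r_2 = (-1, -5, 0),  r_3 = (0, 0, 0).
  v is orthogonal to every row, so take v ∝ r_1 × r_2 = ((-1)·(0) - (0)·(-5), (0)·(-1) - (-1)·(0), (-1)·(-5) - (-1)·(-1)) = (0, 0, 4).
  Rescale (divide by 4): u = (0, 0, 1).
  ||u|| = √((0)² + (0)² + (1)²) = √(1) = 1,  v_1 = u/||u|| ≈ (0, 0, 1) (||v_1|| = 1).

λ_1 = 8,  λ_2 = 7.2361,  λ_3 = 2.7639;  v_1 ≈ (0, 0, 1)


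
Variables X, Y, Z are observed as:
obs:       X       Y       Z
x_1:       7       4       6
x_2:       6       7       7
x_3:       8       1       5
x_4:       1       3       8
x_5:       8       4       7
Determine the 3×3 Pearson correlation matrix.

Step 1 — column means:
  mean(X) = (7 + 6 + 8 + 1 + 8) / 5 = 30/5 = 6
  mean(Y) = (4 + 7 + 1 + 3 + 4) / 5 = 19/5 = 3.8
  mean(Z) = (6 + 7 + 5 + 8 + 7) / 5 = 33/5 = 6.6

Step 2 — sample variances and covariances s[i,j] = (1/(n-1)) · Σ_k (x_{k,i} - mean_i) · (x_{k,j} - mean_j), with n-1 = 4:
  s[X,X] = ((1)·(1) + (0)·(0) + (2)·(2) + (-5)·(-5) + (2)·(2)) / 4 = 34/4 = 8.5
  s[X,Y] = ((1)·(0.2) + (0)·(3.2) + (2)·(-2.8) + (-5)·(-0.8) + (2)·(0.2)) / 4 = -1/4 = -0.25
  s[X,Z] = ((1)·(-0.6) + (0)·(0.4) + (2)·(-1.6) + (-5)·(1.4) + (2)·(0.4)) / 4 = -10/4 = -2.5
  s[Y,Y] = ((0.2)·(0.2) + (3.2)·(3.2) + (-2.8)·(-2.8) + (-0.8)·(-0.8) + (0.2)·(0.2)) / 4 = 18.8/4 = 4.7
  s[Y,Z] = ((0.2)·(-0.6) + (3.2)·(0.4) + (-2.8)·(-1.6) + (-0.8)·(1.4) + (0.2)·(0.4)) / 4 = 4.6/4 = 1.15
  s[Z,Z] = ((-0.6)·(-0.6) + (0.4)·(0.4) + (-1.6)·(-1.6) + (1.4)·(1.4) + (0.4)·(0.4)) / 4 = 5.2/4 = 1.3
  Sample standard deviations s_i = √(s[i,i]):
  s(X) = √(8.5) = 2.9155
  s(Y) = √(4.7) = 2.1679
  s(Z) = √(1.3) = 1.1402

Step 3 — r_{ij} = s_{ij} / (s_i · s_j):
  r[X,X] = 1 (diagonal).
  r[X,Y] = -0.25 / (2.9155 · 2.1679) = -0.25 / 6.3206 = -0.0396
  r[X,Z] = -2.5 / (2.9155 · 1.1402) = -2.5 / 3.3242 = -0.7521
  r[Y,Y] = 1 (diagonal).
  r[Y,Z] = 1.15 / (2.1679 · 1.1402) = 1.15 / 2.4718 = 0.4652
  r[Z,Z] = 1 (diagonal).

R is symmetric with unit diagonal. Assembling:

R = [[1, -0.0396, -0.7521],
 [-0.0396, 1, 0.4652],
 [-0.7521, 0.4652, 1]]


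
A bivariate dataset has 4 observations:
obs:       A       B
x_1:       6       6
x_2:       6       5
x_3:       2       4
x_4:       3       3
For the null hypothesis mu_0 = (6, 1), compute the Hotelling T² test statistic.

Step 1 — sample mean vector:
  mean(A) = (6 + 6 + 2 + 3) / 4 = 17/4 = 4.25
  mean(B) = (6 + 5 + 4 + 3) / 4 = 18/4 = 4.5
  x̄ = (4.25, 4.5),  deviation x̄ - mu_0 = (4.25, 4.5) - (6, 1) = (-1.75, 3.5).

Step 2 — sample covariance matrix, S[i,j] = (1/(n-1)) · Σ_k (x_{k,i} - mean_i) · (x_{k,j} - mean_j), divisor n-1 = 3:
  S[A,A] = ((1.75)·(1.75) + (1.75)·(1.75) + (-2.25)·(-2.25) + (-1.25)·(-1.25)) / 3 = 12.75/3 = 4.25
  S[A,B] = ((1.75)·(1.5) + (1.75)·(0.5) + (-2.25)·(-0.5) + (-1.25)·(-1.5)) / 3 = 6.5/3 = 2.1667
  S[B,B] = ((1.5)·(1.5) + (0.5)·(0.5) + (-0.5)·(-0.5) + (-1.5)·(-1.5)) / 3 = 5/3 = 1.6667
  S = [[4.25, 2.1667],
 [2.1667, 1.6667]].

Step 3 — invert S. det(S) = 4.25·1.6667 - (2.1667)² = 2.3889.
  S^{-1} = (1/det) · [[d, -b], [-b, a]] = [[0.6977, -0.907],
 [-0.907, 1.7791]].

Step 4 — quadratic form (x̄ - mu_0)^T · S^{-1} · (x̄ - mu_0):
  S^{-1} · (x̄ - mu_0) = (-4.3953, 7.814),
  (x̄ - mu_0)^T · [...] = (-1.75)·(-4.3953) + (3.5)·(7.814) = 35.0407.

Step 5 — scale by n: T² = 4 · 35.0407 = 140.1628.

T² ≈ 140.1628


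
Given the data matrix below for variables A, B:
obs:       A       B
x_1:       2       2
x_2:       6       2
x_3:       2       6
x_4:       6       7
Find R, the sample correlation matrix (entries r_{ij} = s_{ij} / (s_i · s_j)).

Step 1 — column means:
  mean(A) = (2 + 6 + 2 + 6) / 4 = 16/4 = 4
  mean(B) = (2 + 2 + 6 + 7) / 4 = 17/4 = 4.25

Step 2 — sample variances and covariances s[i,j] = (1/(n-1)) · Σ_k (x_{k,i} - mean_i) · (x_{k,j} - mean_j), with n-1 = 3:
  s[A,A] = ((-2)·(-2) + (2)·(2) + (-2)·(-2) + (2)·(2)) / 3 = 16/3 = 5.3333
  s[A,B] = ((-2)·(-2.25) + (2)·(-2.25) + (-2)·(1.75) + (2)·(2.75)) / 3 = 2/3 = 0.6667
  s[B,B] = ((-2.25)·(-2.25) + (-2.25)·(-2.25) + (1.75)·(1.75) + (2.75)·(2.75)) / 3 = 20.75/3 = 6.9167
  Sample standard deviations s_i = √(s[i,i]):
  s(A) = √(5.3333) = 2.3094
  s(B) = √(6.9167) = 2.63

Step 3 — r_{ij} = s_{ij} / (s_i · s_j):
  r[A,A] = 1 (diagonal).
  r[A,B] = 0.6667 / (2.3094 · 2.63) = 0.6667 / 6.0736 = 0.1098
  r[B,B] = 1 (diagonal).

R is symmetric with unit diagonal. Assembling:

R = [[1, 0.1098],
 [0.1098, 1]]


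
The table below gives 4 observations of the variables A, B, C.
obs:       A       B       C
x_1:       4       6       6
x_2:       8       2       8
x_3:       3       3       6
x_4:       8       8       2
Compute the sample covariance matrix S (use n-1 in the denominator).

Step 1 — column means:
  mean(A) = (4 + 8 + 3 + 8) / 4 = 23/4 = 5.75
  mean(B) = (6 + 2 + 3 + 8) / 4 = 19/4 = 4.75
  mean(C) = (6 + 8 + 6 + 2) / 4 = 22/4 = 5.5

Step 2 — sample covariance S[i,j] = (1/(n-1)) · Σ_k (x_{k,i} - mean_i) · (x_{k,j} - mean_j), with n-1 = 3.
  S[A,A] = ((-1.75)·(-1.75) + (2.25)·(2.25) + (-2.75)·(-2.75) + (2.25)·(2.25)) / 3 = 20.75/3 = 6.9167
  S[A,B] = ((-1.75)·(1.25) + (2.25)·(-2.75) + (-2.75)·(-1.75) + (2.25)·(3.25)) / 3 = 3.75/3 = 1.25
  S[A,C] = ((-1.75)·(0.5) + (2.25)·(2.5) + (-2.75)·(0.5) + (2.25)·(-3.5)) / 3 = -4.5/3 = -1.5
  S[B,B] = ((1.25)·(1.25) + (-2.75)·(-2.75) + (-1.75)·(-1.75) + (3.25)·(3.25)) / 3 = 22.75/3 = 7.5833
  S[B,C] = ((1.25)·(0.5) + (-2.75)·(2.5) + (-1.75)·(0.5) + (3.25)·(-3.5)) / 3 = -18.5/3 = -6.1667
  S[C,C] = ((0.5)·(0.5) + (2.5)·(2.5) + (0.5)·(0.5) + (-3.5)·(-3.5)) / 3 = 19/3 = 6.3333

S is symmetric (S[j,i] = S[i,j]). Assembling:

S = [[6.9167, 1.25, -1.5],
 [1.25, 7.5833, -6.1667],
 [-1.5, -6.1667, 6.3333]]


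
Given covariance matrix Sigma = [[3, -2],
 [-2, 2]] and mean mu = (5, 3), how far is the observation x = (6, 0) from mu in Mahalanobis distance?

Step 1 — centre the observation: (x - mu) = (1, -3).

Step 2 — invert Sigma. det(Sigma) = 3·2 - (-2)² = 2.
  Sigma^{-1} = (1/det) · [[d, -b], [-b, a]] = [[1, 1],
 [1, 1.5]].

Step 3 — form the quadratic (x - mu)^T · Sigma^{-1} · (x - mu):
  Sigma^{-1} · (x - mu) = (-2, -3.5).
  (x - mu)^T · [Sigma^{-1} · (x - mu)] = (1)·(-2) + (-3)·(-3.5) = 8.5.

Step 4 — take square root: d = √(8.5) ≈ 2.9155.

d(x, mu) = √(8.5) ≈ 2.9155


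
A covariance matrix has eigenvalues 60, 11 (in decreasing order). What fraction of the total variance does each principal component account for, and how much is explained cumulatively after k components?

Step 1 — total variance = trace(Sigma) = Σ λ_i = 60 + 11 = 71.

Step 2 — fraction explained by component i = λ_i / Σ λ:
  PC1: 60/71 = 0.8451
  PC2: 11/71 = 0.1549

Step 3 — cumulative fraction after k components = (λ_1 + ... + λ_k) / Σ λ:
  k = 1: 60/71 = 0.8451
  k = 2: (60 + 11)/71 = 71/71 = 1

Summary (fraction, with percent):

explained: PC1 0.8451 (84.51%), PC2 0.1549 (15.49%);  cumulative: 0.8451, 1


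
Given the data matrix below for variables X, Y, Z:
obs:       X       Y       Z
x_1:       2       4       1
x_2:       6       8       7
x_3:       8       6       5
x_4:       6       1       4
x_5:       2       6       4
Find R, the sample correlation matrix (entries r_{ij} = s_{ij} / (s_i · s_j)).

Step 1 — column means:
  mean(X) = (2 + 6 + 8 + 6 + 2) / 5 = 24/5 = 4.8
  mean(Y) = (4 + 8 + 6 + 1 + 6) / 5 = 25/5 = 5
  mean(Z) = (1 + 7 + 5 + 4 + 4) / 5 = 21/5 = 4.2

Step 2 — sample variances and covariances s[i,j] = (1/(n-1)) · Σ_k (x_{k,i} - mean_i) · (x_{k,j} - mean_j), with n-1 = 4:
  s[X,X] = ((-2.8)·(-2.8) + (1.2)·(1.2) + (3.2)·(3.2) + (1.2)·(1.2) + (-2.8)·(-2.8)) / 4 = 28.8/4 = 7.2
  s[X,Y] = ((-2.8)·(-1) + (1.2)·(3) + (3.2)·(1) + (1.2)·(-4) + (-2.8)·(1)) / 4 = 2/4 = 0.5
  s[X,Z] = ((-2.8)·(-3.2) + (1.2)·(2.8) + (3.2)·(0.8) + (1.2)·(-0.2) + (-2.8)·(-0.2)) / 4 = 15.2/4 = 3.8
  s[Y,Y] = ((-1)·(-1) + (3)·(3) + (1)·(1) + (-4)·(-4) + (1)·(1)) / 4 = 28/4 = 7
  s[Y,Z] = ((-1)·(-3.2) + (3)·(2.8) + (1)·(0.8) + (-4)·(-0.2) + (1)·(-0.2)) / 4 = 13/4 = 3.25
  s[Z,Z] = ((-3.2)·(-3.2) + (2.8)·(2.8) + (0.8)·(0.8) + (-0.2)·(-0.2) + (-0.2)·(-0.2)) / 4 = 18.8/4 = 4.7
  Sample standard deviations s_i = √(s[i,i]):
  s(X) = √(7.2) = 2.6833
  s(Y) = √(7) = 2.6458
  s(Z) = √(4.7) = 2.1679

Step 3 — r_{ij} = s_{ij} / (s_i · s_j):
  r[X,X] = 1 (diagonal).
  r[X,Y] = 0.5 / (2.6833 · 2.6458) = 0.5 / 7.0993 = 0.0704
  r[X,Z] = 3.8 / (2.6833 · 2.1679) = 3.8 / 5.8172 = 0.6532
  r[Y,Y] = 1 (diagonal).
  r[Y,Z] = 3.25 / (2.6458 · 2.1679) = 3.25 / 5.7359 = 0.5666
  r[Z,Z] = 1 (diagonal).

R is symmetric with unit diagonal. Assembling:

R = [[1, 0.0704, 0.6532],
 [0.0704, 1, 0.5666],
 [0.6532, 0.5666, 1]]


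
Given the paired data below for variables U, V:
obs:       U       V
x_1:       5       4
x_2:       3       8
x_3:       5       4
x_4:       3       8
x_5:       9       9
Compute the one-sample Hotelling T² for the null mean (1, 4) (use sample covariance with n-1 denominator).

Step 1 — sample mean vector:
  mean(U) = (5 + 3 + 5 + 3 + 9) / 5 = 25/5 = 5
  mean(V) = (4 + 8 + 4 + 8 + 9) / 5 = 33/5 = 6.6
  x̄ = (5, 6.6),  deviation x̄ - mu_0 = (5, 6.6) - (1, 4) = (4, 2.6).

Step 2 — sample covariance matrix, S[i,j] = (1/(n-1)) · Σ_k (x_{k,i} - mean_i) · (x_{k,j} - mean_j), divisor n-1 = 4:
  S[U,U] = ((0)·(0) + (-2)·(-2) + (0)·(0) + (-2)·(-2) + (4)·(4)) / 4 = 24/4 = 6
  S[U,V] = ((0)·(-2.6) + (-2)·(1.4) + (0)·(-2.6) + (-2)·(1.4) + (4)·(2.4)) / 4 = 4/4 = 1
  S[V,V] = ((-2.6)·(-2.6) + (1.4)·(1.4) + (-2.6)·(-2.6) + (1.4)·(1.4) + (2.4)·(2.4)) / 4 = 23.2/4 = 5.8
  S = [[6, 1],
 [1, 5.8]].

Step 3 — invert S. det(S) = 6·5.8 - (1)² = 33.8.
  S^{-1} = (1/det) · [[d, -b], [-b, a]] = [[0.1716, -0.0296],
 [-0.0296, 0.1775]].

Step 4 — quadratic form (x̄ - mu_0)^T · S^{-1} · (x̄ - mu_0):
  S^{-1} · (x̄ - mu_0) = (0.6095, 0.3432),
  (x̄ - mu_0)^T · [...] = (4)·(0.6095) + (2.6)·(0.3432) = 3.3302.

Step 5 — scale by n: T² = 5 · 3.3302 = 16.6509.

T² ≈ 16.6509


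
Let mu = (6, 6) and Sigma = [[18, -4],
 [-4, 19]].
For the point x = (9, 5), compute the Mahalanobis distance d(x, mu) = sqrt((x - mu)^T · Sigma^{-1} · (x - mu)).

Step 1 — centre the observation: (x - mu) = (3, -1).

Step 2 — invert Sigma. det(Sigma) = 18·19 - (-4)² = 326.
  Sigma^{-1} = (1/det) · [[d, -b], [-b, a]] = [[0.0583, 0.0123],
 [0.0123, 0.0552]].

Step 3 — form the quadratic (x - mu)^T · Sigma^{-1} · (x - mu):
  Sigma^{-1} · (x - mu) = (0.1626, -0.0184).
  (x - mu)^T · [Sigma^{-1} · (x - mu)] = (3)·(0.1626) + (-1)·(-0.0184) = 0.5061.

Step 4 — take square root: d = √(0.5061) ≈ 0.7114.

d(x, mu) = √(0.5061) ≈ 0.7114


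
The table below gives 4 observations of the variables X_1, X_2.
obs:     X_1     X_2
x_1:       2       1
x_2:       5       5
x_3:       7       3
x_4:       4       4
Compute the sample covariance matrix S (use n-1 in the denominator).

Step 1 — column means:
  mean(X_1) = (2 + 5 + 7 + 4) / 4 = 18/4 = 4.5
  mean(X_2) = (1 + 5 + 3 + 4) / 4 = 13/4 = 3.25

Step 2 — sample covariance S[i,j] = (1/(n-1)) · Σ_k (x_{k,i} - mean_i) · (x_{k,j} - mean_j), with n-1 = 3.
  S[X_1,X_1] = ((-2.5)·(-2.5) + (0.5)·(0.5) + (2.5)·(2.5) + (-0.5)·(-0.5)) / 3 = 13/3 = 4.3333
  S[X_1,X_2] = ((-2.5)·(-2.25) + (0.5)·(1.75) + (2.5)·(-0.25) + (-0.5)·(0.75)) / 3 = 5.5/3 = 1.8333
  S[X_2,X_2] = ((-2.25)·(-2.25) + (1.75)·(1.75) + (-0.25)·(-0.25) + (0.75)·(0.75)) / 3 = 8.75/3 = 2.9167

S is symmetric (S[j,i] = S[i,j]). Assembling:

S = [[4.3333, 1.8333],
 [1.8333, 2.9167]]


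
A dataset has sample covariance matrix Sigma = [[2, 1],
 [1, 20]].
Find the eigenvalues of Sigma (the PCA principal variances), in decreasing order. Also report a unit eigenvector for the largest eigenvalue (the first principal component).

Step 1 — characteristic polynomial of 2×2 Sigma:
  det(Sigma - λI) = λ² - trace · λ + det = 0.
  trace = 2 + 20 = 22, det = 2·20 - (1)² = 39.
Step 2 — discriminant:
  Δ = trace² - 4·det = 484 - 156 = 328.
Step 3 — eigenvalues:
  λ = (trace ± √Δ)/2 = (22 ± 18.1108)/2,
  λ_1 = 20.0554,  λ_2 = 1.9446.

Step 4 — unit eigenvector for λ_1: solve (Sigma - λ_1 I)v = 0. First row:
  (2 - 20.0554)·v_x + (1)·v_y = 0, i.e. (-18.0554)·v_x + (1)·v_y = 0,
  so v ∝ (b, λ_1 - a) = (1, 18.0554) = u.
  ||u|| = √((1)² + (18.0554)²) = √(326.9969) ≈ 18.0831,
  v_1 = u/||u|| ≈ (0.0553, 0.9985) (||v_1|| = 1).

λ_1 = 20.0554,  λ_2 = 1.9446;  v_1 ≈ (0.0553, 0.9985)


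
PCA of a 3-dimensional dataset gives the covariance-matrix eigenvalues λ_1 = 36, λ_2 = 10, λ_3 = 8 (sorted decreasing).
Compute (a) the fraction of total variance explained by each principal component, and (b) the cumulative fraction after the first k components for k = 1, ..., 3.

Step 1 — total variance = trace(Sigma) = Σ λ_i = 36 + 10 + 8 = 54.

Step 2 — fraction explained by component i = λ_i / Σ λ:
  PC1: 36/54 = 0.6667
  PC2: 10/54 = 0.1852
  PC3: 8/54 = 0.1481

Step 3 — cumulative fraction after k components = (λ_1 + ... + λ_k) / Σ λ:
  k = 1: 36/54 = 0.6667
  k = 2: (36 + 10)/54 = 46/54 = 0.8519
  k = 3: (36 + 10 + 8)/54 = 54/54 = 1

Summary (fraction, with percent):

explained: PC1 0.6667 (66.67%), PC2 0.1852 (18.52%), PC3 0.1481 (14.81%);  cumulative: 0.6667, 0.8519, 1


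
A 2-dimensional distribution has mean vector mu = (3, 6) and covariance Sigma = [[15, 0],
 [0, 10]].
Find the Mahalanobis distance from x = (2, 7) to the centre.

Step 1 — centre the observation: (x - mu) = (-1, 1).

Step 2 — invert Sigma. det(Sigma) = 15·10 - (0)² = 150.
  Sigma^{-1} = (1/det) · [[d, -b], [-b, a]] = [[0.0667, 0],
 [0, 0.1]].

Step 3 — form the quadratic (x - mu)^T · Sigma^{-1} · (x - mu):
  Sigma^{-1} · (x - mu) = (-0.0667, 0.1).
  (x - mu)^T · [Sigma^{-1} · (x - mu)] = (-1)·(-0.0667) + (1)·(0.1) = 0.1667.

Step 4 — take square root: d = √(0.1667) ≈ 0.4082.

d(x, mu) = √(0.1667) ≈ 0.4082


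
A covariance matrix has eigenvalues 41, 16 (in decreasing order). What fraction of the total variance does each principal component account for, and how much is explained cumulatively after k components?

Step 1 — total variance = trace(Sigma) = Σ λ_i = 41 + 16 = 57.

Step 2 — fraction explained by component i = λ_i / Σ λ:
  PC1: 41/57 = 0.7193
  PC2: 16/57 = 0.2807

Step 3 — cumulative fraction after k components = (λ_1 + ... + λ_k) / Σ λ:
  k = 1: 41/57 = 0.7193
  k = 2: (41 + 16)/57 = 57/57 = 1

Summary (fraction, with percent):

explained: PC1 0.7193 (71.93%), PC2 0.2807 (28.07%);  cumulative: 0.7193, 1


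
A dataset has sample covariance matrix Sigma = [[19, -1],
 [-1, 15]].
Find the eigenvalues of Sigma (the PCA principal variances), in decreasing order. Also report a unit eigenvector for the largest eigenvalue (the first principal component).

Step 1 — characteristic polynomial of 2×2 Sigma:
  det(Sigma - λI) = λ² - trace · λ + det = 0.
  trace = 19 + 15 = 34, det = 19·15 - (-1)² = 284.
Step 2 — discriminant:
  Δ = trace² - 4·det = 1156 - 1136 = 20.
Step 3 — eigenvalues:
  λ = (trace ± √Δ)/2 = (34 ± 4.4721)/2,
  λ_1 = 19.2361,  λ_2 = 14.7639.

Step 4 — unit eigenvector for λ_1: solve (Sigma - λ_1 I)v = 0. First row:
  (19 - 19.2361)·v_x + (-1)·v_y = 0, i.e. (-0.2361)·v_x + (-1)·v_y = 0,
  so v ∝ (b, λ_1 - a) = (-1, 0.2361); multiply by -1 so the first entry is positive: u = (1, -0.2361).
  ||u|| = √((1)² + (-0.2361)²) = √(1.0557) ≈ 1.0275,
  v_1 = u/||u|| ≈ (0.9732, -0.2298) (||v_1|| = 1).

λ_1 = 19.2361,  λ_2 = 14.7639;  v_1 ≈ (0.9732, -0.2298)


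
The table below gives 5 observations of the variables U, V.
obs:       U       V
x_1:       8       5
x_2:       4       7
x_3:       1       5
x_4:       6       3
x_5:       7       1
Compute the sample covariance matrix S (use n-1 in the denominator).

Step 1 — column means:
  mean(U) = (8 + 4 + 1 + 6 + 7) / 5 = 26/5 = 5.2
  mean(V) = (5 + 7 + 5 + 3 + 1) / 5 = 21/5 = 4.2

Step 2 — sample covariance S[i,j] = (1/(n-1)) · Σ_k (x_{k,i} - mean_i) · (x_{k,j} - mean_j), with n-1 = 4.
  S[U,U] = ((2.8)·(2.8) + (-1.2)·(-1.2) + (-4.2)·(-4.2) + (0.8)·(0.8) + (1.8)·(1.8)) / 4 = 30.8/4 = 7.7
  S[U,V] = ((2.8)·(0.8) + (-1.2)·(2.8) + (-4.2)·(0.8) + (0.8)·(-1.2) + (1.8)·(-3.2)) / 4 = -11.2/4 = -2.8
  S[V,V] = ((0.8)·(0.8) + (2.8)·(2.8) + (0.8)·(0.8) + (-1.2)·(-1.2) + (-3.2)·(-3.2)) / 4 = 20.8/4 = 5.2

S is symmetric (S[j,i] = S[i,j]). Assembling:

S = [[7.7, -2.8],
 [-2.8, 5.2]]


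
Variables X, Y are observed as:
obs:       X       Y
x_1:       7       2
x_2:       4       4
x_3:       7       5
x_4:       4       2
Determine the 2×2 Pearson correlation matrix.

Step 1 — column means:
  mean(X) = (7 + 4 + 7 + 4) / 4 = 22/4 = 5.5
  mean(Y) = (2 + 4 + 5 + 2) / 4 = 13/4 = 3.25

Step 2 — sample variances and covariances s[i,j] = (1/(n-1)) · Σ_k (x_{k,i} - mean_i) · (x_{k,j} - mean_j), with n-1 = 3:
  s[X,X] = ((1.5)·(1.5) + (-1.5)·(-1.5) + (1.5)·(1.5) + (-1.5)·(-1.5)) / 3 = 9/3 = 3
  s[X,Y] = ((1.5)·(-1.25) + (-1.5)·(0.75) + (1.5)·(1.75) + (-1.5)·(-1.25)) / 3 = 1.5/3 = 0.5
  s[Y,Y] = ((-1.25)·(-1.25) + (0.75)·(0.75) + (1.75)·(1.75) + (-1.25)·(-1.25)) / 3 = 6.75/3 = 2.25
  Sample standard deviations s_i = √(s[i,i]):
  s(X) = √(3) = 1.7321
  s(Y) = √(2.25) = 1.5

Step 3 — r_{ij} = s_{ij} / (s_i · s_j):
  r[X,X] = 1 (diagonal).
  r[X,Y] = 0.5 / (1.7321 · 1.5) = 0.5 / 2.5981 = 0.1925
  r[Y,Y] = 1 (diagonal).

R is symmetric with unit diagonal. Assembling:

R = [[1, 0.1925],
 [0.1925, 1]]


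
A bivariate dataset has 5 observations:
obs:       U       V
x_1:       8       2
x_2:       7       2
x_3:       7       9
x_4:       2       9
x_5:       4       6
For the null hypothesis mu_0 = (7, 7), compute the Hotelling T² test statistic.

Step 1 — sample mean vector:
  mean(U) = (8 + 7 + 7 + 2 + 4) / 5 = 28/5 = 5.6
  mean(V) = (2 + 2 + 9 + 9 + 6) / 5 = 28/5 = 5.6
  x̄ = (5.6, 5.6),  deviation x̄ - mu_0 = (5.6, 5.6) - (7, 7) = (-1.4, -1.4).

Step 2 — sample covariance matrix, S[i,j] = (1/(n-1)) · Σ_k (x_{k,i} - mean_i) · (x_{k,j} - mean_j), divisor n-1 = 4:
  S[U,U] = ((2.4)·(2.4) + (1.4)·(1.4) + (1.4)·(1.4) + (-3.6)·(-3.6) + (-1.6)·(-1.6)) / 4 = 25.2/4 = 6.3
  S[U,V] = ((2.4)·(-3.6) + (1.4)·(-3.6) + (1.4)·(3.4) + (-3.6)·(3.4) + (-1.6)·(0.4)) / 4 = -21.8/4 = -5.45
  S[V,V] = ((-3.6)·(-3.6) + (-3.6)·(-3.6) + (3.4)·(3.4) + (3.4)·(3.4) + (0.4)·(0.4)) / 4 = 49.2/4 = 12.3
  S = [[6.3, -5.45],
 [-5.45, 12.3]].

Step 3 — invert S. det(S) = 6.3·12.3 - (-5.45)² = 47.7875.
  S^{-1} = (1/det) · [[d, -b], [-b, a]] = [[0.2574, 0.114],
 [0.114, 0.1318]].

Step 4 — quadratic form (x̄ - mu_0)^T · S^{-1} · (x̄ - mu_0):
  S^{-1} · (x̄ - mu_0) = (-0.52, -0.3442),
  (x̄ - mu_0)^T · [...] = (-1.4)·(-0.52) + (-1.4)·(-0.3442) = 1.2099.

Step 5 — scale by n: T² = 5 · 1.2099 = 6.0497.

T² ≈ 6.0497


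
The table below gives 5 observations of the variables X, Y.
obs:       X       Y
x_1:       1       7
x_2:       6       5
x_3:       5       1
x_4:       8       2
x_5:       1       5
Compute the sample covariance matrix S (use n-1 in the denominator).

Step 1 — column means:
  mean(X) = (1 + 6 + 5 + 8 + 1) / 5 = 21/5 = 4.2
  mean(Y) = (7 + 5 + 1 + 2 + 5) / 5 = 20/5 = 4

Step 2 — sample covariance S[i,j] = (1/(n-1)) · Σ_k (x_{k,i} - mean_i) · (x_{k,j} - mean_j), with n-1 = 4.
  S[X,X] = ((-3.2)·(-3.2) + (1.8)·(1.8) + (0.8)·(0.8) + (3.8)·(3.8) + (-3.2)·(-3.2)) / 4 = 38.8/4 = 9.7
  S[X,Y] = ((-3.2)·(3) + (1.8)·(1) + (0.8)·(-3) + (3.8)·(-2) + (-3.2)·(1)) / 4 = -21/4 = -5.25
  S[Y,Y] = ((3)·(3) + (1)·(1) + (-3)·(-3) + (-2)·(-2) + (1)·(1)) / 4 = 24/4 = 6

S is symmetric (S[j,i] = S[i,j]). Assembling:

S = [[9.7, -5.25],
 [-5.25, 6]]


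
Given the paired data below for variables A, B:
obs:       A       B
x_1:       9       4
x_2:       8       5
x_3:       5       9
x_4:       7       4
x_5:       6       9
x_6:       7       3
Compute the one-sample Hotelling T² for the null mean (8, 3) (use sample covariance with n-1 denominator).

Step 1 — sample mean vector:
  mean(A) = (9 + 8 + 5 + 7 + 6 + 7) / 6 = 42/6 = 7
  mean(B) = (4 + 5 + 9 + 4 + 9 + 3) / 6 = 34/6 = 5.6667
  x̄ = (7, 5.6667),  deviation x̄ - mu_0 = (7, 5.6667) - (8, 3) = (-1, 2.6667).

Step 2 — sample covariance matrix, S[i,j] = (1/(n-1)) · Σ_k (x_{k,i} - mean_i) · (x_{k,j} - mean_j), divisor n-1 = 5:
  S[A,A] = ((2)·(2) + (1)·(1) + (-2)·(-2) + (0)·(0) + (-1)·(-1) + (0)·(0)) / 5 = 10/5 = 2
  S[A,B] = ((2)·(-1.6667) + (1)·(-0.6667) + (-2)·(3.3333) + (0)·(-1.6667) + (-1)·(3.3333) + (0)·(-2.6667)) / 5 = -14/5 = -2.8
  S[B,B] = ((-1.6667)·(-1.6667) + (-0.6667)·(-0.6667) + (3.3333)·(3.3333) + (-1.6667)·(-1.6667) + (3.3333)·(3.3333) + (-2.6667)·(-2.6667)) / 5 = 35.3333/5 = 7.0667
  S = [[2, -2.8],
 [-2.8, 7.0667]].

Step 3 — invert S. det(S) = 2·7.0667 - (-2.8)² = 6.2933.
  S^{-1} = (1/det) · [[d, -b], [-b, a]] = [[1.1229, 0.4449],
 [0.4449, 0.3178]].

Step 4 — quadratic form (x̄ - mu_0)^T · S^{-1} · (x̄ - mu_0):
  S^{-1} · (x̄ - mu_0) = (0.0636, 0.4025),
  (x̄ - mu_0)^T · [...] = (-1)·(0.0636) + (2.6667)·(0.4025) = 1.0099.

Step 5 — scale by n: T² = 6 · 1.0099 = 6.0593.

T² ≈ 6.0593
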